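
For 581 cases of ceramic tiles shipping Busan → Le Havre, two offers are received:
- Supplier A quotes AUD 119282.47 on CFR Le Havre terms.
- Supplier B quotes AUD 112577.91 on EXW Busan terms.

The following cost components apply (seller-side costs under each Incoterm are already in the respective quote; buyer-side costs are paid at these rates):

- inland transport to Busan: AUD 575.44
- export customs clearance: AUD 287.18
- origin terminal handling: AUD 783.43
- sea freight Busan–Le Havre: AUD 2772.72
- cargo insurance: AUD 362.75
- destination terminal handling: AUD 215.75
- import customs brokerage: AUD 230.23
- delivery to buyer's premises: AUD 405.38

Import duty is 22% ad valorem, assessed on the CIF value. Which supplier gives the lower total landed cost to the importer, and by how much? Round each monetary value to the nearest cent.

Supplier A (CFR):
CIF value = CFR price + insurance = 119282.47 + 362.75 = 119645.22
Import duty = 119645.22 × 22% = 26321.95
Buyer bears (A): 362.75 + 215.75 + 230.23 + 405.38 = 1214.11
Landed cost (A) = invoice 119282.47 + 1214.11 + duty 26321.95 = 146818.53
Supplier B (EXW):
CIF value = EXW price + inland to port + export clearance + origin terminal + freight + insurance = 112577.91 + 575.44 + 287.18 + 783.43 + 2772.72 + 362.75 = 117359.43
Import duty = 117359.43 × 22% = 25819.07
Buyer bears (B): 575.44 + 287.18 + 783.43 + 2772.72 + 362.75 + 215.75 + 230.23 + 405.38 = 5632.88
Landed cost (B) = invoice 112577.91 + 5632.88 + duty 25819.07 = 144029.86
Difference = |146818.53 − 144029.86| = 2788.67

Supplier B is cheaper by AUD 2788.67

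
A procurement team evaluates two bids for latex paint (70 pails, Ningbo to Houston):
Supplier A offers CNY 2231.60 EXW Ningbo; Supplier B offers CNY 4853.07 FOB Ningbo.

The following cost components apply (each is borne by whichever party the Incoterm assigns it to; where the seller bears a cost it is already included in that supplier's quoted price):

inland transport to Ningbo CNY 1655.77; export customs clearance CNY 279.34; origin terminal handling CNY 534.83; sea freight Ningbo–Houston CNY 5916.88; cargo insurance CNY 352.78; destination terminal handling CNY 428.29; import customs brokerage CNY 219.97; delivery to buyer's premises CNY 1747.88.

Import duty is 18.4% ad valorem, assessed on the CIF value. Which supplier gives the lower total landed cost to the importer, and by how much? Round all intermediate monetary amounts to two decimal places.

Supplier A is cheaper by CNY 179.41

Supplier A (EXW):
CIF value = EXW price + inland to port + export clearance + origin terminal + freight + insurance = 2231.60 + 1655.77 + 279.34 + 534.83 + 5916.88 + 352.78 = 10971.20
Import duty = 10971.20 × 18.4% = 2018.70
Buyer bears (A): 1655.77 + 279.34 + 534.83 + 5916.88 + 352.78 + 428.29 + 219.97 + 1747.88 = 11135.74
Landed cost (A) = invoice 2231.60 + 11135.74 + duty 2018.70 = 15386.04
Supplier B (FOB):
CIF value = FOB price + freight + insurance = 4853.07 + 5916.88 + 352.78 = 11122.73
Import duty = 11122.73 × 18.4% = 2046.58
Buyer bears (B): 5916.88 + 352.78 + 428.29 + 219.97 + 1747.88 = 8665.80
Landed cost (B) = invoice 4853.07 + 8665.80 + duty 2046.58 = 15565.45
Difference = |15386.04 − 15565.45| = 179.41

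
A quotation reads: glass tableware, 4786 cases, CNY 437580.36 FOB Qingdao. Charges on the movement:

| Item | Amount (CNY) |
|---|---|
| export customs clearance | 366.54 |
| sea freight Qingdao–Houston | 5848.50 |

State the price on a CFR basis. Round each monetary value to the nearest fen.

Not relevant to the conversion: export clearance — on the seller under both FOB and CFR; already in the FOB price and stays in the CFR price.
From FOB to CFR, the seller additionally bears: freight.
CFR price = 437580.36 + 5848.50 = 443428.86

CFR price: CNY 443428.86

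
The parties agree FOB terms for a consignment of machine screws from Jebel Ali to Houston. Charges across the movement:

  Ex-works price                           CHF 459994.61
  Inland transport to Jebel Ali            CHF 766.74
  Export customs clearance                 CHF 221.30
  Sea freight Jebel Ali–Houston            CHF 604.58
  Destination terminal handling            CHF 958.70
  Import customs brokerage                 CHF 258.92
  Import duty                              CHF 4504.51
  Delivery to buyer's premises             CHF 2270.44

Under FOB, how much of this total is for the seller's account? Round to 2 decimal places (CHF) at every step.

FOB: the seller bears costs until goods are on board at the origin port; the buyer bears freight, insurance and all costs thereafter.
Seller's account: goods 459994.61 + inland to port 766.74 + export clearance 221.30 = 460982.65
Buyer's account: freight 604.58 + destination terminal 958.70 + brokerage 258.92 + duty 4504.51 + delivery 2270.44 = 8597.15

Seller's account: CHF 460982.65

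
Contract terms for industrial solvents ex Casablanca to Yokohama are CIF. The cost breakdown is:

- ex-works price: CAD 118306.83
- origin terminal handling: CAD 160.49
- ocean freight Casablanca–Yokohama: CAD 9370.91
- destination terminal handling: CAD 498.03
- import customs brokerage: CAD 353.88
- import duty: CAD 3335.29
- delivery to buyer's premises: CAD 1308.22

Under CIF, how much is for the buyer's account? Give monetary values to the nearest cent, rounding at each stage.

CIF: the seller pays costs through ocean freight and marine insurance to the destination port.
Seller's account: goods 118306.83 + origin terminal 160.49 + freight 9370.91 = 127838.23
Buyer's account: destination terminal 498.03 + brokerage 353.88 + duty 3335.29 + delivery 1308.22 = 5495.42

Buyer's account: CAD 5495.42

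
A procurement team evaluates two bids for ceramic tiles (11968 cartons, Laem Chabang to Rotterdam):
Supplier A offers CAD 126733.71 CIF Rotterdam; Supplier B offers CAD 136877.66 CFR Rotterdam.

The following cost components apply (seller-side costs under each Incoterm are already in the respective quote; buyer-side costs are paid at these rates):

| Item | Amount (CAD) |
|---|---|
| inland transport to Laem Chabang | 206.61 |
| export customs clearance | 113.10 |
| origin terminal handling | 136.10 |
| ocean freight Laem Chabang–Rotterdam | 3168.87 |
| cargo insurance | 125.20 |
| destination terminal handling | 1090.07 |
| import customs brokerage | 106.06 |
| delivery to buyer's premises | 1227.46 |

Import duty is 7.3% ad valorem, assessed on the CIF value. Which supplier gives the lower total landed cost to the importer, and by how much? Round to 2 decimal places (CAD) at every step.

Supplier A (CIF):
The CIF price already equals the CIF value: 126733.71
Import duty = 126733.71 × 7.3% = 9251.56
Buyer bears (A): 1090.07 + 106.06 + 1227.46 = 2423.59
Landed cost (A) = invoice 126733.71 + 2423.59 + duty 9251.56 = 138408.86
Supplier B (CFR):
CIF value = CFR price + insurance = 136877.66 + 125.20 = 137002.86
Import duty = 137002.86 × 7.3% = 10001.21
Buyer bears (B): 125.20 + 1090.07 + 106.06 + 1227.46 = 2548.79
Landed cost (B) = invoice 136877.66 + 2548.79 + duty 10001.21 = 149427.66
Difference = |138408.86 − 149427.66| = 11018.80

Supplier A is cheaper by CAD 11018.80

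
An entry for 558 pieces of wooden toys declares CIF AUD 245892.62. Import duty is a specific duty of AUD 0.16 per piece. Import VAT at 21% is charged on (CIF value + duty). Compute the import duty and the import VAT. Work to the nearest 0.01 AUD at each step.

Import duty: AUD 89.28; import VAT: AUD 51656.20

Import duty = 558 × 0.16 = 89.28
VAT base = CIF + duty = 245892.62 + 89.28 = 245981.90
Import VAT = 245981.90 × 21% = 51656.20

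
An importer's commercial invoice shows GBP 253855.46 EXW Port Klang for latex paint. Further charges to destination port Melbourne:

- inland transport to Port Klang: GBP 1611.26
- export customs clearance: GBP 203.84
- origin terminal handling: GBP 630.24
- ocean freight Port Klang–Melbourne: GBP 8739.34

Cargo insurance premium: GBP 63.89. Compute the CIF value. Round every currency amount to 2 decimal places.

CIF value: GBP 265104.03

CIF = EXW price + pre-shipment costs + freight + insurance
CIF = 253855.46 + 1611.26 + 203.84 + 630.24 + 8739.34 + 63.89 = 265104.03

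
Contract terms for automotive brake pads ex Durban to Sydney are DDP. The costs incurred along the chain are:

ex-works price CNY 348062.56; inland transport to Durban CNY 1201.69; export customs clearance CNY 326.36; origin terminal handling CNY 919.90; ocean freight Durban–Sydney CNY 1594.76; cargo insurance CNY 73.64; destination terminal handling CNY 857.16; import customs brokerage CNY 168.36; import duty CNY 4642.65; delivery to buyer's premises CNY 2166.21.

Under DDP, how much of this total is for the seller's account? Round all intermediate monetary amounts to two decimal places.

DDP: the seller bears all costs including import duty.
Seller's account: goods 348062.56 + inland to port 1201.69 + export clearance 326.36 + origin terminal 919.90 + freight 1594.76 + insurance 73.64 + destination terminal 857.16 + brokerage 168.36 + duty 4642.65 + delivery 2166.21 = 360013.29
Buyer's account: 0.00

Seller's account: CNY 360013.29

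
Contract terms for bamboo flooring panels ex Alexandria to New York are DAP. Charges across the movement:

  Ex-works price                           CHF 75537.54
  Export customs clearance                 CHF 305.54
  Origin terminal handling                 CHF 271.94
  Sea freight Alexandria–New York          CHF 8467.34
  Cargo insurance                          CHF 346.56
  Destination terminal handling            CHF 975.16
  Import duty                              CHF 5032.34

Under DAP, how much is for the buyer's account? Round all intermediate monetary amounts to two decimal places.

Buyer's account: CHF 5032.34

DAP: the seller bears all costs to the named destination except import duty and clearance.
Seller's account: goods 75537.54 + export clearance 305.54 + origin terminal 271.94 + freight 8467.34 + insurance 346.56 + destination terminal 975.16 = 85904.08
Buyer's account: duty 5032.34 = 5032.34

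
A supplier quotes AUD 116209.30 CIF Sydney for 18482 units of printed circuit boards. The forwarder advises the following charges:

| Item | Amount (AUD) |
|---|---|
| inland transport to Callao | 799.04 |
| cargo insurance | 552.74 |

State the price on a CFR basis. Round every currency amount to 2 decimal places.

CFR price: AUD 115656.56

Not relevant to the conversion: inland to port — on the seller under both CIF and CFR; already in the CIF price and stays in the CFR price.
From CIF to CFR, the seller no longer bears: insurance.
CFR price = 116209.30 − 552.74 = 115656.56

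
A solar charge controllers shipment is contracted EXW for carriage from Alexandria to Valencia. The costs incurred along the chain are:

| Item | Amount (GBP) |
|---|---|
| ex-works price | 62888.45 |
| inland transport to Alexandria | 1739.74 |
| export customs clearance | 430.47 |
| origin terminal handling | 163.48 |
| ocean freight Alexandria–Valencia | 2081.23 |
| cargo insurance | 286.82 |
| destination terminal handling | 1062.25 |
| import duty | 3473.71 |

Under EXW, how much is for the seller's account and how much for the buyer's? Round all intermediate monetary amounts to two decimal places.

Seller: GBP 62888.45; buyer: GBP 9237.70

EXW: the seller makes goods available at their premises; the buyer bears all onward costs.
Seller's account: goods 62888.45 = 62888.45
Buyer's account: inland to port 1739.74 + export clearance 430.47 + origin terminal 163.48 + freight 2081.23 + insurance 286.82 + destination terminal 1062.25 + duty 3473.71 = 9237.70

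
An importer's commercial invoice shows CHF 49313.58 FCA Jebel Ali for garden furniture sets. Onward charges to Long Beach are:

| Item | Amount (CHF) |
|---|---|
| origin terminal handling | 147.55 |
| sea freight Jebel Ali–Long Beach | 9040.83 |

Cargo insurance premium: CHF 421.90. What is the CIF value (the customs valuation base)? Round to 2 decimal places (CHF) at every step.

CIF = FCA price + pre-shipment costs + freight + insurance
CIF = 49313.58 + 147.55 + 9040.83 + 421.90 = 58923.86

CIF value: CHF 58923.86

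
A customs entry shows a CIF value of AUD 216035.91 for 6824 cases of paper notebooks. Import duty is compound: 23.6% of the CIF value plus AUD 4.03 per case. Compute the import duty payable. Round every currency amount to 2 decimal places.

Import duty: AUD 78485.19

Ad valorem component: 216035.91 × 23.6% = 50984.47
Specific component: 6824 × 4.03 = 27500.72
Import duty = 50984.47 + 27500.72 = 78485.19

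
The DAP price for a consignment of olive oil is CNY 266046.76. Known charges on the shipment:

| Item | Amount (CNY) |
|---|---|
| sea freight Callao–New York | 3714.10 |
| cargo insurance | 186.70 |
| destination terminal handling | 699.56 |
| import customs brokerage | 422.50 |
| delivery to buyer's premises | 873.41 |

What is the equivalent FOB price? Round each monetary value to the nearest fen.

FOB price: CNY 260572.99

Not relevant to the conversion: brokerage — on the buyer under both terms; not part of either seller's price.
From DAP to FOB, the seller no longer bears: freight, insurance, destination terminal, delivery.
FOB price = 266046.76 − 3714.10 − 186.70 − 699.56 − 873.41 = 260572.99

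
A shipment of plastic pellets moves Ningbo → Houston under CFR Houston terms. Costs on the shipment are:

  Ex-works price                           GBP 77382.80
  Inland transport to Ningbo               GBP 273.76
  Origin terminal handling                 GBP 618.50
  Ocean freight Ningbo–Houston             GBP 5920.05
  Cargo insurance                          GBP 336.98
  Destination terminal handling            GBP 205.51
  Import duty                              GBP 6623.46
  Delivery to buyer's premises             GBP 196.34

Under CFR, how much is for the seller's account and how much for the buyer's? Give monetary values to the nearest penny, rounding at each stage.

Seller: GBP 84195.11; buyer: GBP 7362.29

CFR: the seller pays costs through ocean freight to the destination port, but not insurance.
Seller's account: goods 77382.80 + inland to port 273.76 + origin terminal 618.50 + freight 5920.05 = 84195.11
Buyer's account: insurance 336.98 + destination terminal 205.51 + duty 6623.46 + delivery 196.34 = 7362.29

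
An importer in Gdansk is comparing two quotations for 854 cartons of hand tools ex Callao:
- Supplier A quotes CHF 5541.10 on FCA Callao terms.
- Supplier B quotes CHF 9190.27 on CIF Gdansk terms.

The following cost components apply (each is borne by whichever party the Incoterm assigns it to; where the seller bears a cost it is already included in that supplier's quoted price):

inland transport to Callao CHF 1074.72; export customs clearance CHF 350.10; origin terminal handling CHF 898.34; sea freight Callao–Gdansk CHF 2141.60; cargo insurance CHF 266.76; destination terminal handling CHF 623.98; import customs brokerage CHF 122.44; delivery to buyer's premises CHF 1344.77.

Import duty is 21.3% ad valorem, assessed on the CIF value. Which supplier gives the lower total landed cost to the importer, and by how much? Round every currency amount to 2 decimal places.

Supplier A (FCA):
CIF value = FCA price + origin terminal + freight + insurance = 5541.10 + 898.34 + 2141.60 + 266.76 = 8847.80
Import duty = 8847.80 × 21.3% = 1884.58
Buyer bears (A): 898.34 + 2141.60 + 266.76 + 623.98 + 122.44 + 1344.77 = 5397.89
Landed cost (A) = invoice 5541.10 + 5397.89 + duty 1884.58 = 12823.57
Supplier B (CIF):
The CIF price already equals the CIF value: 9190.27
Import duty = 9190.27 × 21.3% = 1957.53
Buyer bears (B): 623.98 + 122.44 + 1344.77 = 2091.19
Landed cost (B) = invoice 9190.27 + 2091.19 + duty 1957.53 = 13238.99
Difference = |12823.57 − 13238.99| = 415.42

Supplier A is cheaper by CHF 415.42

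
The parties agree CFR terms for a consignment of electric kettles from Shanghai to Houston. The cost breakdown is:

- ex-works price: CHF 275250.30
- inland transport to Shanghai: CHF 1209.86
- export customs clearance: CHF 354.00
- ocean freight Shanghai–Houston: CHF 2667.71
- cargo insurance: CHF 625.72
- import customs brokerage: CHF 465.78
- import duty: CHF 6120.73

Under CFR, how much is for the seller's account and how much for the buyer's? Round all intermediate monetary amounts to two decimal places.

Seller: CHF 279481.87; buyer: CHF 7212.23

CFR: the seller pays costs through ocean freight to the destination port, but not insurance.
Seller's account: goods 275250.30 + inland to port 1209.86 + export clearance 354.00 + freight 2667.71 = 279481.87
Buyer's account: insurance 625.72 + brokerage 465.78 + duty 6120.73 = 7212.23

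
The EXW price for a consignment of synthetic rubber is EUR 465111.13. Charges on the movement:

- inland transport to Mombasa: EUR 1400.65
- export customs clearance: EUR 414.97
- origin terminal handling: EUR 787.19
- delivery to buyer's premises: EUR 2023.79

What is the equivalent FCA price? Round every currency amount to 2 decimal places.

Not relevant to the conversion: origin terminal, delivery — on the buyer under both terms; not part of either seller's price.
From EXW to FCA, the seller additionally bears: inland to port, export clearance.
FCA price = 465111.13 + 1400.65 + 414.97 = 466926.75

FCA price: EUR 466926.75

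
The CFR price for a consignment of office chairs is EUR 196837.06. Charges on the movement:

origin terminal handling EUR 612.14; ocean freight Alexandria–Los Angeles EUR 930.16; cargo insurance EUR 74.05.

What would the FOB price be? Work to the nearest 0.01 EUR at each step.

FOB price: EUR 195906.90

Not relevant to the conversion: origin terminal — on the seller under both CFR and FOB; already in the CFR price and stays in the FOB price. insurance — on the buyer under both terms; not part of either seller's price.
From CFR to FOB, the seller no longer bears: freight.
FOB price = 196837.06 − 930.16 = 195906.90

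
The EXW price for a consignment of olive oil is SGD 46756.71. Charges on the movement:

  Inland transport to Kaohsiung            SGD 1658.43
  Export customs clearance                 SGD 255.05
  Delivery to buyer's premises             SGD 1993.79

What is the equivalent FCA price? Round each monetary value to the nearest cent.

Not relevant to the conversion: delivery — on the buyer under both terms; not part of either seller's price.
From EXW to FCA, the seller additionally bears: inland to port, export clearance.
FCA price = 46756.71 + 1658.43 + 255.05 = 48670.19

FCA price: SGD 48670.19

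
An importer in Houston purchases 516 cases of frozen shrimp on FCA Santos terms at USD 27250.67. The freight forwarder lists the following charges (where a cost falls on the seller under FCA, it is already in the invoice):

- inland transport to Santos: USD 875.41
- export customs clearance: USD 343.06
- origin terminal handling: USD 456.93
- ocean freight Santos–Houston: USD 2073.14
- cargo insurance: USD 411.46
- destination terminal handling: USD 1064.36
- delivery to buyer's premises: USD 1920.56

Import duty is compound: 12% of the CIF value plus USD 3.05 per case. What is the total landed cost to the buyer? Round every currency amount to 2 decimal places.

Total landed cost: USD 38373.98

FCA: the seller delivers export-cleared goods to the carrier; the buyer bears costs from that point.
Already in the invoice (seller's account under FCA): inland to port, export clearance — exclude.
CIF value = FCA price + origin terminal + freight + insurance = 27250.67 + 456.93 + 2073.14 + 411.46 = 30192.20
Ad valorem component: 30192.20 × 12% = 3623.06
Specific component: 516 × 3.05 = 1573.80
Import duty = 3623.06 + 1573.80 = 5196.86
Buyer bears: origin terminal 456.93 + freight 2073.14 + insurance 411.46 + destination terminal 1064.36 + delivery 1920.56 + duty 5196.86 = 11123.31
Landed cost = invoice 27250.67 + 11123.31 = 38373.98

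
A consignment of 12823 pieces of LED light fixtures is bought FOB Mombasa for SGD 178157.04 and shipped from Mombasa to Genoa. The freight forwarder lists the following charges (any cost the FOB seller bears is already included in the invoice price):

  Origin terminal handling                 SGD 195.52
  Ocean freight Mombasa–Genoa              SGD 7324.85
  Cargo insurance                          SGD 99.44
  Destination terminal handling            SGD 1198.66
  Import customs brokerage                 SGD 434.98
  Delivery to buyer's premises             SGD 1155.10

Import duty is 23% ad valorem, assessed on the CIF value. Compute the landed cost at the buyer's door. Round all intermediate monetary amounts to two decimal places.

Total landed cost: SGD 231053.78

FOB: the seller bears costs until goods are on board at the origin port; the buyer bears freight, insurance and all costs thereafter.
Already in the invoice (seller's account under FOB): origin terminal — exclude.
CIF value = FOB price + freight + insurance = 178157.04 + 7324.85 + 99.44 = 185581.33
Import duty = 185581.33 × 23% = 42683.71
Buyer bears: freight 7324.85 + insurance 99.44 + destination terminal 1198.66 + brokerage 434.98 + delivery 1155.10 + duty 42683.71 = 52896.74
Landed cost = invoice 178157.04 + 52896.74 = 231053.78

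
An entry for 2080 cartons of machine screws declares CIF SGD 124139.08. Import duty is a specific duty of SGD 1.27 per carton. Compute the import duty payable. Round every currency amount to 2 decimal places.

Import duty = 2080 × 1.27 = 2641.60

Import duty: SGD 2641.60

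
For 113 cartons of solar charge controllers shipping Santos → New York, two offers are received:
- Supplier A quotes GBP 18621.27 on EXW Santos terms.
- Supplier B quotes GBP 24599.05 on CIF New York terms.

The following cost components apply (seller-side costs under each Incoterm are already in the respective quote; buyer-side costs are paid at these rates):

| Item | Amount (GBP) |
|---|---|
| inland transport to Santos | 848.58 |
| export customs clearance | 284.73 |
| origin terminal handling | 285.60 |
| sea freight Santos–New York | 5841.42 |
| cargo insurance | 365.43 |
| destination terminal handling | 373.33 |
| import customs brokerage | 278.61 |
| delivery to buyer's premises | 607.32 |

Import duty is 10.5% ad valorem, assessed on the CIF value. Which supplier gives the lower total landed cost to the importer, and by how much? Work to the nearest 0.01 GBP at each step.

Supplier B is cheaper by GBP 1821.02

Supplier A (EXW):
CIF value = EXW price + inland to port + export clearance + origin terminal + freight + insurance = 18621.27 + 848.58 + 284.73 + 285.60 + 5841.42 + 365.43 = 26247.03
Import duty = 26247.03 × 10.5% = 2755.94
Buyer bears (A): 848.58 + 284.73 + 285.60 + 5841.42 + 365.43 + 373.33 + 278.61 + 607.32 = 8885.02
Landed cost (A) = invoice 18621.27 + 8885.02 + duty 2755.94 = 30262.23
Supplier B (CIF):
The CIF price already equals the CIF value: 24599.05
Import duty = 24599.05 × 10.5% = 2582.90
Buyer bears (B): 373.33 + 278.61 + 607.32 = 1259.26
Landed cost (B) = invoice 24599.05 + 1259.26 + duty 2582.90 = 28441.21
Difference = |30262.23 − 28441.21| = 1821.02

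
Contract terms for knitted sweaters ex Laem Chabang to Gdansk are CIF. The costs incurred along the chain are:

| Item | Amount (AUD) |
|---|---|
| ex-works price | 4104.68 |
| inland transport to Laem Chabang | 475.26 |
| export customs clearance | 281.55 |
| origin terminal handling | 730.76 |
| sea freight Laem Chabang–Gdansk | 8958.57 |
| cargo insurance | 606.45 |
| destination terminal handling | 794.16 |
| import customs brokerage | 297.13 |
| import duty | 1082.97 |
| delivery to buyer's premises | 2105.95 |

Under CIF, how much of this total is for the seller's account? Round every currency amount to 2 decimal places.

Seller's account: AUD 15157.27

CIF: the seller pays costs through ocean freight and marine insurance to the destination port.
Seller's account: goods 4104.68 + inland to port 475.26 + export clearance 281.55 + origin terminal 730.76 + freight 8958.57 + insurance 606.45 = 15157.27
Buyer's account: destination terminal 794.16 + brokerage 297.13 + duty 1082.97 + delivery 2105.95 = 4280.21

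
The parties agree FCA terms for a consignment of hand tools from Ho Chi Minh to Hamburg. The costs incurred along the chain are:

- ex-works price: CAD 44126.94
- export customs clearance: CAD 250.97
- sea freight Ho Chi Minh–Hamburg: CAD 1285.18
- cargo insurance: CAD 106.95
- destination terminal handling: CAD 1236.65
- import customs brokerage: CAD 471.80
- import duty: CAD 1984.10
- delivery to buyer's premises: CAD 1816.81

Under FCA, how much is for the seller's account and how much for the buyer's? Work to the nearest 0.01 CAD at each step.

Seller: CAD 44377.91; buyer: CAD 6901.49

FCA: the seller delivers export-cleared goods to the carrier; the buyer bears costs from that point.
Seller's account: goods 44126.94 + export clearance 250.97 = 44377.91
Buyer's account: freight 1285.18 + insurance 106.95 + destination terminal 1236.65 + brokerage 471.80 + duty 1984.10 + delivery 1816.81 = 6901.49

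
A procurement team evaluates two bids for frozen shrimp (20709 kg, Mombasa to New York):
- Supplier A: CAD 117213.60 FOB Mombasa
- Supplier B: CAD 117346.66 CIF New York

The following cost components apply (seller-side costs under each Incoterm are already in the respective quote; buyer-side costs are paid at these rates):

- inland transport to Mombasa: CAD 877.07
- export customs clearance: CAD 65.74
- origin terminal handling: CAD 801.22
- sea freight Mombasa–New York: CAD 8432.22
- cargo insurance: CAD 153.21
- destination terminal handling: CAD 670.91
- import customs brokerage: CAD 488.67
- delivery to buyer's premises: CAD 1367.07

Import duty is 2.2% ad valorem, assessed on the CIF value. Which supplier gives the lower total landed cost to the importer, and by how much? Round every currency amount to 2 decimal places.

Supplier A (FOB):
CIF value = FOB price + freight + insurance = 117213.60 + 8432.22 + 153.21 = 125799.03
Import duty = 125799.03 × 2.2% = 2767.58
Buyer bears (A): 8432.22 + 153.21 + 670.91 + 488.67 + 1367.07 = 11112.08
Landed cost (A) = invoice 117213.60 + 11112.08 + duty 2767.58 = 131093.26
Supplier B (CIF):
The CIF price already equals the CIF value: 117346.66
Import duty = 117346.66 × 2.2% = 2581.63
Buyer bears (B): 670.91 + 488.67 + 1367.07 = 2526.65
Landed cost (B) = invoice 117346.66 + 2526.65 + duty 2581.63 = 122454.94
Difference = |131093.26 − 122454.94| = 8638.32

Supplier B is cheaper by CAD 8638.32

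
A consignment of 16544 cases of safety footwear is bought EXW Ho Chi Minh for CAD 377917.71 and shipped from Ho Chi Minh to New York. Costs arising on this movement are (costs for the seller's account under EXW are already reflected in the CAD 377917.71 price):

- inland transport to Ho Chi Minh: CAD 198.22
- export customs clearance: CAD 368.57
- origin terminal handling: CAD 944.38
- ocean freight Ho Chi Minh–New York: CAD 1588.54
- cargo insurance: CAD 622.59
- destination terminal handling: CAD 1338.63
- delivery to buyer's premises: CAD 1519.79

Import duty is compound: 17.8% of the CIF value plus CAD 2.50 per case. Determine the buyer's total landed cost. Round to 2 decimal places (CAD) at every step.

EXW: the seller makes goods available at their premises; the buyer bears all onward costs.
CIF value = EXW price + inland to port + export clearance + origin terminal + freight + insurance = 377917.71 + 198.22 + 368.57 + 944.38 + 1588.54 + 622.59 = 381640.01
Ad valorem component: 381640.01 × 17.8% = 67931.92
Specific component: 16544 × 2.50 = 41360.00
Import duty = 67931.92 + 41360.00 = 109291.92
Buyer bears: inland to port 198.22 + export clearance 368.57 + origin terminal 944.38 + freight 1588.54 + insurance 622.59 + destination terminal 1338.63 + delivery 1519.79 + duty 109291.92 = 115872.64
Landed cost = invoice 377917.71 + 115872.64 = 493790.35

Total landed cost: CAD 493790.35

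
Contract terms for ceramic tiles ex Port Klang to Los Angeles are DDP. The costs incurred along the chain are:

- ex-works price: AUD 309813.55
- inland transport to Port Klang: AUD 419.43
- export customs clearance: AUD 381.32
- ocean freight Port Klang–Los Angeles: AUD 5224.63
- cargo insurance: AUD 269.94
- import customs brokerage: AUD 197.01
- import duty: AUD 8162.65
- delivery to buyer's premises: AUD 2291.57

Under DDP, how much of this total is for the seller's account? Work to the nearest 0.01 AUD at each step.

Seller's account: AUD 326760.10

DDP: the seller bears all costs including import duty.
Seller's account: goods 309813.55 + inland to port 419.43 + export clearance 381.32 + freight 5224.63 + insurance 269.94 + brokerage 197.01 + duty 8162.65 + delivery 2291.57 = 326760.10
Buyer's account: 0.00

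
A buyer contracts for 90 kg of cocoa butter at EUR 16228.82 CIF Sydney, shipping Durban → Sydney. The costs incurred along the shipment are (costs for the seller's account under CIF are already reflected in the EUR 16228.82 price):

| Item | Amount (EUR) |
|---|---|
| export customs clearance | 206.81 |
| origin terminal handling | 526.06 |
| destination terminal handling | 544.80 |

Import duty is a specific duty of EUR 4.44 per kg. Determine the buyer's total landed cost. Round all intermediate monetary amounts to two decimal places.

Total landed cost: EUR 17173.22

CIF: the seller pays costs through ocean freight and marine insurance to the destination port.
Already in the invoice (seller's account under CIF): export clearance, origin terminal — exclude.
The CIF price already equals the CIF value: 16228.82
Import duty = 90 × 4.44 = 399.60
Buyer bears: destination terminal 544.80 + duty 399.60 = 944.40
Landed cost = invoice 16228.82 + 944.40 = 17173.22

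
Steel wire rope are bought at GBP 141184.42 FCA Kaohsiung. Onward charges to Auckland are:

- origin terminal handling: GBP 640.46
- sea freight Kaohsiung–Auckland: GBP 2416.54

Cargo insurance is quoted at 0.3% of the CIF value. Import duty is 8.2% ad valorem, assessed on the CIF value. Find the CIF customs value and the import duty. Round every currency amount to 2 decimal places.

Let C be the CIF value. C = FCA price + pre-shipment costs + freight + 0.3% × C
C − 0.3% × C = 141184.42 + 640.46 + 2416.54
0.997 × C = 144241.42
C = 144241.42 / 0.997 = 144675.45
Insurance premium = 0.3% × 144675.45 = 434.03
Import duty = 144675.45 × 8.2% = 11863.39

CIF value: GBP 144675.45; import duty: GBP 11863.39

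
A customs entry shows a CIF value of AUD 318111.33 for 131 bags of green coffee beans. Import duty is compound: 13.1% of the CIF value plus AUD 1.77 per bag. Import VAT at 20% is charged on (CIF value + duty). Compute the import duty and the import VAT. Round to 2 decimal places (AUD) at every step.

Import duty: AUD 41904.45; import VAT: AUD 72003.16

Ad valorem component: 318111.33 × 13.1% = 41672.58
Specific component: 131 × 1.77 = 231.87
Import duty = 41672.58 + 231.87 = 41904.45
VAT base = CIF + duty = 318111.33 + 41904.45 = 360015.78
Import VAT = 360015.78 × 20% = 72003.16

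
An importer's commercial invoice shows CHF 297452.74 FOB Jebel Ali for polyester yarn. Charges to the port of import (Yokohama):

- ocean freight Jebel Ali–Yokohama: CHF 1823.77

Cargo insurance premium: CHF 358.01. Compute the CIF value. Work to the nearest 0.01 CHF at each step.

CIF value: CHF 299634.52

CIF = FOB price + freight + insurance
CIF = 297452.74 + 1823.77 + 358.01 = 299634.52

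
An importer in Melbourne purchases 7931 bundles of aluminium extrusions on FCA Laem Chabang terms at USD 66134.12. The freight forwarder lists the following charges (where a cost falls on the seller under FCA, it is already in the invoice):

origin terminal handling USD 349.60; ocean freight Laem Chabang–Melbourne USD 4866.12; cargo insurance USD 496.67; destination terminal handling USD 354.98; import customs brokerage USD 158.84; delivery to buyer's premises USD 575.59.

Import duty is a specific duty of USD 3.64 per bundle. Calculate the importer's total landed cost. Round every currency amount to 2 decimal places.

Total landed cost: USD 101804.76

FCA: the seller delivers export-cleared goods to the carrier; the buyer bears costs from that point.
CIF value = FCA price + origin terminal + freight + insurance = 66134.12 + 349.60 + 4866.12 + 496.67 = 71846.51
Import duty = 7931 × 3.64 = 28868.84
Buyer bears: origin terminal 349.60 + freight 4866.12 + insurance 496.67 + destination terminal 354.98 + brokerage 158.84 + delivery 575.59 + duty 28868.84 = 35670.64
Landed cost = invoice 66134.12 + 35670.64 = 101804.76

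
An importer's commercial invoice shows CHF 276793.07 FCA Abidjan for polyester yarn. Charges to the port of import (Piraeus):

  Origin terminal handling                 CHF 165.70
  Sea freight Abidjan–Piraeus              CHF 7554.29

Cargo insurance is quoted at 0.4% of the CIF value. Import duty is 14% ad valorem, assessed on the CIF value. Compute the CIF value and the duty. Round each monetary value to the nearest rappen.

CIF value: CHF 285655.68; import duty: CHF 39991.80

Let C be the CIF value. C = FCA price + pre-shipment costs + freight + 0.4% × C
C − 0.4% × C = 276793.07 + 165.70 + 7554.29
0.996 × C = 284513.06
C = 284513.06 / 0.996 = 285655.68
Insurance premium = 0.4% × 285655.68 = 1142.62
Import duty = 285655.68 × 14% = 39991.80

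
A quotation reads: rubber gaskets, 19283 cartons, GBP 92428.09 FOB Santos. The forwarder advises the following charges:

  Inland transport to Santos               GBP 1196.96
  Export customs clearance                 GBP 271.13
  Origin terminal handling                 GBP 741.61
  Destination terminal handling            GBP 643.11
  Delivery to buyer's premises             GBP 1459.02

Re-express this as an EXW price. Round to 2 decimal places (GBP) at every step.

Not relevant to the conversion: delivery, destination terminal — on the buyer under both terms; not part of either seller's price.
From FOB to EXW, the seller no longer bears: inland to port, export clearance, origin terminal.
EXW price = 92428.09 − 1196.96 − 271.13 − 741.61 = 90218.39

EXW price: GBP 90218.39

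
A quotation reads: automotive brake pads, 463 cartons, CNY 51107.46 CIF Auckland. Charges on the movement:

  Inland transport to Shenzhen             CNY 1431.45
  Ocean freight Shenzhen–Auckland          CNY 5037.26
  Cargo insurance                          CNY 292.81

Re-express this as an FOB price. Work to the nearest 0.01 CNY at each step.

FOB price: CNY 45777.39

Not relevant to the conversion: inland to port — on the seller under both CIF and FOB; already in the CIF price and stays in the FOB price.
From CIF to FOB, the seller no longer bears: freight, insurance.
FOB price = 51107.46 − 5037.26 − 292.81 = 45777.39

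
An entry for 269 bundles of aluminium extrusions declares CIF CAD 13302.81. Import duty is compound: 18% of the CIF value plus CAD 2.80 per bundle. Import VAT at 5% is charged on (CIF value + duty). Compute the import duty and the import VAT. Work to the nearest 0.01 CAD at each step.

Ad valorem component: 13302.81 × 18% = 2394.51
Specific component: 269 × 2.80 = 753.20
Import duty = 2394.51 + 753.20 = 3147.71
VAT base = CIF + duty = 13302.81 + 3147.71 = 16450.52
Import VAT = 16450.52 × 5% = 822.53

Import duty: CAD 3147.71; import VAT: CAD 822.53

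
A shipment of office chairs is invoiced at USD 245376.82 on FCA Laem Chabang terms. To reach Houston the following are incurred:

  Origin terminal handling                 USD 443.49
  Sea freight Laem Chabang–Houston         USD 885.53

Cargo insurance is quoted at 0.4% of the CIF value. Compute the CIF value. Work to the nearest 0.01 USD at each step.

Let C be the CIF value. C = FCA price + pre-shipment costs + freight + 0.4% × C
C − 0.4% × C = 245376.82 + 443.49 + 885.53
0.996 × C = 246705.84
C = 246705.84 / 0.996 = 247696.63
Insurance premium = 0.4% × 247696.63 = 990.79

CIF value: USD 247696.63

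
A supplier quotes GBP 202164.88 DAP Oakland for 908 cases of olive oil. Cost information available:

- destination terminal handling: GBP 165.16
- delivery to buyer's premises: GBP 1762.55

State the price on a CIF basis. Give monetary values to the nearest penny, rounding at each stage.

CIF price: GBP 200237.17

From DAP to CIF, the seller no longer bears: destination terminal, delivery.
CIF price = 202164.88 − 165.16 − 1762.55 = 200237.17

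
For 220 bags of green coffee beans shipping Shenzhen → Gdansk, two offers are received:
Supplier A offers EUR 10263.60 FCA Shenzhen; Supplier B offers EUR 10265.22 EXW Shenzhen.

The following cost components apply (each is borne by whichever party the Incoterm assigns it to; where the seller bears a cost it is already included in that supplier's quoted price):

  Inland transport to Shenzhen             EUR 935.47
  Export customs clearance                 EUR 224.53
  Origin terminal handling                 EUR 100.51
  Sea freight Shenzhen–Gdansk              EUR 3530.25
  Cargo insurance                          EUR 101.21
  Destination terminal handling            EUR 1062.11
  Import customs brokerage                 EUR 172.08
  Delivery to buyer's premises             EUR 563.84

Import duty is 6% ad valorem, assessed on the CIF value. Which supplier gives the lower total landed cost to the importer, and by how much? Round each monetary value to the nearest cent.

Supplier A (FCA):
CIF value = FCA price + origin terminal + freight + insurance = 10263.60 + 100.51 + 3530.25 + 101.21 = 13995.57
Import duty = 13995.57 × 6% = 839.73
Buyer bears (A): 100.51 + 3530.25 + 101.21 + 1062.11 + 172.08 + 563.84 = 5530.00
Landed cost (A) = invoice 10263.60 + 5530.00 + duty 839.73 = 16633.33
Supplier B (EXW):
CIF value = EXW price + inland to port + export clearance + origin terminal + freight + insurance = 10265.22 + 935.47 + 224.53 + 100.51 + 3530.25 + 101.21 = 15157.19
Import duty = 15157.19 × 6% = 909.43
Buyer bears (B): 935.47 + 224.53 + 100.51 + 3530.25 + 101.21 + 1062.11 + 172.08 + 563.84 = 6690.00
Landed cost (B) = invoice 10265.22 + 6690.00 + duty 909.43 = 17864.65
Difference = |16633.33 − 17864.65| = 1231.32

Supplier A is cheaper by EUR 1231.32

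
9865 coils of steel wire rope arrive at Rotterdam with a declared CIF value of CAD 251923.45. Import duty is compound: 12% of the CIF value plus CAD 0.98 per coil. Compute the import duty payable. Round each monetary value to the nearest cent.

Ad valorem component: 251923.45 × 12% = 30230.81
Specific component: 9865 × 0.98 = 9667.70
Import duty = 30230.81 + 9667.70 = 39898.51

Import duty: CAD 39898.51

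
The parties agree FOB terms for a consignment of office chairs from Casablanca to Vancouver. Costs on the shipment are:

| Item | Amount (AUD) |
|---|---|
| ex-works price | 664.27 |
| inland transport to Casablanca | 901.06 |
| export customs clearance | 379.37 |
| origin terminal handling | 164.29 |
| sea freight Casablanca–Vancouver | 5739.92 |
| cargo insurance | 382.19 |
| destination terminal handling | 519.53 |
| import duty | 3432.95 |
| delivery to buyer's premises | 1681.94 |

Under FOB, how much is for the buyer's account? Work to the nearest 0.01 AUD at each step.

FOB: the seller bears costs until goods are on board at the origin port; the buyer bears freight, insurance and all costs thereafter.
Seller's account: goods 664.27 + inland to port 901.06 + export clearance 379.37 + origin terminal 164.29 = 2108.99
Buyer's account: freight 5739.92 + insurance 382.19 + destination terminal 519.53 + duty 3432.95 + delivery 1681.94 = 11756.53

Buyer's account: AUD 11756.53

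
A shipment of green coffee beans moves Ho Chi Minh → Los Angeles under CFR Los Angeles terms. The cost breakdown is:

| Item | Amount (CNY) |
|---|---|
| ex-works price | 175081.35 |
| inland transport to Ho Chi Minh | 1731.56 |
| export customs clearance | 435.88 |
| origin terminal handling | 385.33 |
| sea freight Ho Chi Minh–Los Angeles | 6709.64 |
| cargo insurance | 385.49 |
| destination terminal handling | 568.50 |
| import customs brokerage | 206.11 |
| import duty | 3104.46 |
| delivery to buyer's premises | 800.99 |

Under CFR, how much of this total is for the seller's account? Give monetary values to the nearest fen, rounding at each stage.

CFR: the seller pays costs through ocean freight to the destination port, but not insurance.
Seller's account: goods 175081.35 + inland to port 1731.56 + export clearance 435.88 + origin terminal 385.33 + freight 6709.64 = 184343.76
Buyer's account: insurance 385.49 + destination terminal 568.50 + brokerage 206.11 + duty 3104.46 + delivery 800.99 = 5065.55

Seller's account: CNY 184343.76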